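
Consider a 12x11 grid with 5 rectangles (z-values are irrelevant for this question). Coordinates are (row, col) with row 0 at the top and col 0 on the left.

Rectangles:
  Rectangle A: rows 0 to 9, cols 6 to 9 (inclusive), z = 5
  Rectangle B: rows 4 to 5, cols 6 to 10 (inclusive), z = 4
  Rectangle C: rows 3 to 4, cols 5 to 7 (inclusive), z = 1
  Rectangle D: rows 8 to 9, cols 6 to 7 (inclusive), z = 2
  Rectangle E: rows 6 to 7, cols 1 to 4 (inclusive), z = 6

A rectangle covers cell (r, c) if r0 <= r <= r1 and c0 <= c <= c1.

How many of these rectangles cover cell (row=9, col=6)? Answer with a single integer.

Answer: 2

Derivation:
Check cell (9,6):
  A: rows 0-9 cols 6-9 -> covers
  B: rows 4-5 cols 6-10 -> outside (row miss)
  C: rows 3-4 cols 5-7 -> outside (row miss)
  D: rows 8-9 cols 6-7 -> covers
  E: rows 6-7 cols 1-4 -> outside (row miss)
Count covering = 2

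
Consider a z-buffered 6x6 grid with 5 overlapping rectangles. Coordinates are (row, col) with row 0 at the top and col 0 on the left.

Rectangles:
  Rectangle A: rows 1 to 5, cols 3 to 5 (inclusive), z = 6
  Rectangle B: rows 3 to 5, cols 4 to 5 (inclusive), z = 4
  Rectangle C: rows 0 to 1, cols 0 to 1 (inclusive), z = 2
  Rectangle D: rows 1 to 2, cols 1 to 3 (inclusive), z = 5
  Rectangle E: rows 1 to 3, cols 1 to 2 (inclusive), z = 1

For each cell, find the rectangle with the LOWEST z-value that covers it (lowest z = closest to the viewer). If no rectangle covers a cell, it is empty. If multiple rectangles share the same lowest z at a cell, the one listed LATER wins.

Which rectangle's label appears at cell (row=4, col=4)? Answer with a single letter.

Check cell (4,4):
  A: rows 1-5 cols 3-5 z=6 -> covers; best now A (z=6)
  B: rows 3-5 cols 4-5 z=4 -> covers; best now B (z=4)
  C: rows 0-1 cols 0-1 -> outside (row miss)
  D: rows 1-2 cols 1-3 -> outside (row miss)
  E: rows 1-3 cols 1-2 -> outside (row miss)
Winner: B at z=4

Answer: B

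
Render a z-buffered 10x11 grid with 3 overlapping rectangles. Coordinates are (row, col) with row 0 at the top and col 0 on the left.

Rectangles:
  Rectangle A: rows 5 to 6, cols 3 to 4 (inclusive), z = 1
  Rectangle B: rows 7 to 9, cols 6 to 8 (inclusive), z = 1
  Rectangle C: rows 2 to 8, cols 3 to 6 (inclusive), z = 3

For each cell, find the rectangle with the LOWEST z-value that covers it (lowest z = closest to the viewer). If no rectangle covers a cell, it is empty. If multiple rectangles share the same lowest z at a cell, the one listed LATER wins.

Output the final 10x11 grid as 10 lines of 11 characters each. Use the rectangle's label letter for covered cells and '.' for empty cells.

...........
...........
...CCCC....
...CCCC....
...CCCC....
...AACC....
...AACC....
...CCCBBB..
...CCCBBB..
......BBB..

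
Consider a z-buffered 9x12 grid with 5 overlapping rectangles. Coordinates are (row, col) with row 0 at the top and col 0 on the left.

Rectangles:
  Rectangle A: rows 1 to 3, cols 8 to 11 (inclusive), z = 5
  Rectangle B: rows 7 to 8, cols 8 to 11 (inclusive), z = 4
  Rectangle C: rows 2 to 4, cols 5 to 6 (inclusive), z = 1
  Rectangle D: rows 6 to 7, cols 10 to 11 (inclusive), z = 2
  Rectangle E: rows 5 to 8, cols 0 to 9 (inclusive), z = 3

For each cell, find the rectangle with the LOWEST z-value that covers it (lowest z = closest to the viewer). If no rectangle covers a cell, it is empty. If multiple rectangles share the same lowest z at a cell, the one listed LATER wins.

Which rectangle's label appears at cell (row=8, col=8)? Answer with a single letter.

Answer: E

Derivation:
Check cell (8,8):
  A: rows 1-3 cols 8-11 -> outside (row miss)
  B: rows 7-8 cols 8-11 z=4 -> covers; best now B (z=4)
  C: rows 2-4 cols 5-6 -> outside (row miss)
  D: rows 6-7 cols 10-11 -> outside (row miss)
  E: rows 5-8 cols 0-9 z=3 -> covers; best now E (z=3)
Winner: E at z=3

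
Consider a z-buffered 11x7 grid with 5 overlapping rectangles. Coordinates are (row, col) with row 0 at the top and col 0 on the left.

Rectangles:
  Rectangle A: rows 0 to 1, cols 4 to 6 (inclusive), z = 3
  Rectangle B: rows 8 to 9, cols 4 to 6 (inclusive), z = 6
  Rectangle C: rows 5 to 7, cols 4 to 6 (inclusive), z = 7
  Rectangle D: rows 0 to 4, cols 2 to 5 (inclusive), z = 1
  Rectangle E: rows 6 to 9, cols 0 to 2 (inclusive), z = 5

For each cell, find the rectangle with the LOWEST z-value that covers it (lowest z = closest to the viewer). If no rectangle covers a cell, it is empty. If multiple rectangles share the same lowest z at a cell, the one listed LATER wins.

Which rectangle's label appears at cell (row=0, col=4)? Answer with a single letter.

Answer: D

Derivation:
Check cell (0,4):
  A: rows 0-1 cols 4-6 z=3 -> covers; best now A (z=3)
  B: rows 8-9 cols 4-6 -> outside (row miss)
  C: rows 5-7 cols 4-6 -> outside (row miss)
  D: rows 0-4 cols 2-5 z=1 -> covers; best now D (z=1)
  E: rows 6-9 cols 0-2 -> outside (row miss)
Winner: D at z=1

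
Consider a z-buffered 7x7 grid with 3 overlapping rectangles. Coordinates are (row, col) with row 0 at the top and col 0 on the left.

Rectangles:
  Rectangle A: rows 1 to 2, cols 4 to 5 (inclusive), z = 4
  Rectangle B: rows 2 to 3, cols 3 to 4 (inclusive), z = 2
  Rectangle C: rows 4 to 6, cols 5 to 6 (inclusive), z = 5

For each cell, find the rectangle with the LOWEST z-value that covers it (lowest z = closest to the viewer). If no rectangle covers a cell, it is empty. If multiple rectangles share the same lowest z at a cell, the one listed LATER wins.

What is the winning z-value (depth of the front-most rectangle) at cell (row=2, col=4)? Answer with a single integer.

Answer: 2

Derivation:
Check cell (2,4):
  A: rows 1-2 cols 4-5 z=4 -> covers; best now A (z=4)
  B: rows 2-3 cols 3-4 z=2 -> covers; best now B (z=2)
  C: rows 4-6 cols 5-6 -> outside (row miss)
Winner: B at z=2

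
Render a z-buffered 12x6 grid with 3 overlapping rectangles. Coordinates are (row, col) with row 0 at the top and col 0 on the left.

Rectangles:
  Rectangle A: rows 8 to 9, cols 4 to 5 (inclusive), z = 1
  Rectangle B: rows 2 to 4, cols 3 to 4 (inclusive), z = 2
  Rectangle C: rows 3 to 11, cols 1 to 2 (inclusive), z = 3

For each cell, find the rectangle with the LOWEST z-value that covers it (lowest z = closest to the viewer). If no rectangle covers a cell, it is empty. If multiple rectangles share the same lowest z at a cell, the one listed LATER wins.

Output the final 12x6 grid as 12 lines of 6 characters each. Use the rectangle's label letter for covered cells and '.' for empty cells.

......
......
...BB.
.CCBB.
.CCBB.
.CC...
.CC...
.CC...
.CC.AA
.CC.AA
.CC...
.CC...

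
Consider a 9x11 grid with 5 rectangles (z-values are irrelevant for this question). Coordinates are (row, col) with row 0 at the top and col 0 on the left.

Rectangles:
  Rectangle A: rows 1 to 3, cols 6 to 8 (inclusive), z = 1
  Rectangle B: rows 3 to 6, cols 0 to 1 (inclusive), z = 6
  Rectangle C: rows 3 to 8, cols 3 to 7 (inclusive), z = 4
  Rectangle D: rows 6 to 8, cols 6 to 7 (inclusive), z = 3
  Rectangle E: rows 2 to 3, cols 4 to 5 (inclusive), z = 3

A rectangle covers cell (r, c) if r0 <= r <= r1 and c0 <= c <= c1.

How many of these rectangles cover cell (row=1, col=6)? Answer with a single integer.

Check cell (1,6):
  A: rows 1-3 cols 6-8 -> covers
  B: rows 3-6 cols 0-1 -> outside (row miss)
  C: rows 3-8 cols 3-7 -> outside (row miss)
  D: rows 6-8 cols 6-7 -> outside (row miss)
  E: rows 2-3 cols 4-5 -> outside (row miss)
Count covering = 1

Answer: 1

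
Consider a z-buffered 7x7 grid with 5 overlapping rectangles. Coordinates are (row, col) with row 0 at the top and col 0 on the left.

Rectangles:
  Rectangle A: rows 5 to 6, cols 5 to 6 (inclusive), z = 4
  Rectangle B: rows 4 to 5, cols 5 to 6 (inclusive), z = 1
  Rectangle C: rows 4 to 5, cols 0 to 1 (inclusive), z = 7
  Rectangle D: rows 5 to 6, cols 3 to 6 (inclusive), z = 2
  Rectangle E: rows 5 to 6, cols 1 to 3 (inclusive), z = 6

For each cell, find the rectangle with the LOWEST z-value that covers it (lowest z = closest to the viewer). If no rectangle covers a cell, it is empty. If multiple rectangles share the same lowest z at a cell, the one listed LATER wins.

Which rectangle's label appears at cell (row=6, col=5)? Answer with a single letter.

Check cell (6,5):
  A: rows 5-6 cols 5-6 z=4 -> covers; best now A (z=4)
  B: rows 4-5 cols 5-6 -> outside (row miss)
  C: rows 4-5 cols 0-1 -> outside (row miss)
  D: rows 5-6 cols 3-6 z=2 -> covers; best now D (z=2)
  E: rows 5-6 cols 1-3 -> outside (col miss)
Winner: D at z=2

Answer: D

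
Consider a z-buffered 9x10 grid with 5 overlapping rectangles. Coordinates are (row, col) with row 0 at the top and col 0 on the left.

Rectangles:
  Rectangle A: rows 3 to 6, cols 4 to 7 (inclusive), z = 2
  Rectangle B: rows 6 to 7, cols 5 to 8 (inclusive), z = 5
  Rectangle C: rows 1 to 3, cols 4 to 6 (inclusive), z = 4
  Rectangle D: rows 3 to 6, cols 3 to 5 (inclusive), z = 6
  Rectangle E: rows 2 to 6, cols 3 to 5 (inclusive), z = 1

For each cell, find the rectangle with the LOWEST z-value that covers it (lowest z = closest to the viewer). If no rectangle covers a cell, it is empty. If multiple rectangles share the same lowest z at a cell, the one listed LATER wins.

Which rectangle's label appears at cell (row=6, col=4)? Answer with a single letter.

Check cell (6,4):
  A: rows 3-6 cols 4-7 z=2 -> covers; best now A (z=2)
  B: rows 6-7 cols 5-8 -> outside (col miss)
  C: rows 1-3 cols 4-6 -> outside (row miss)
  D: rows 3-6 cols 3-5 z=6 -> covers; best now A (z=2)
  E: rows 2-6 cols 3-5 z=1 -> covers; best now E (z=1)
Winner: E at z=1

Answer: E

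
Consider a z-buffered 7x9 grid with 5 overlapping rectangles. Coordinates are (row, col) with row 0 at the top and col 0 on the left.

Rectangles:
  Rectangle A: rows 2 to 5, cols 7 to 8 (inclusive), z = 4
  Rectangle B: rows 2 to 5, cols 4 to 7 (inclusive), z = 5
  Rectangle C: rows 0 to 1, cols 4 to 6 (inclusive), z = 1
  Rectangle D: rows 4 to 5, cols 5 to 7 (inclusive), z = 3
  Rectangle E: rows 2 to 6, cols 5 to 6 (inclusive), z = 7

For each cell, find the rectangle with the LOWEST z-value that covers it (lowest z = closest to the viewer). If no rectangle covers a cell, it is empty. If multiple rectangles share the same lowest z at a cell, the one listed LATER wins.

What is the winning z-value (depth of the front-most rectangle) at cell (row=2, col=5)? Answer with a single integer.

Check cell (2,5):
  A: rows 2-5 cols 7-8 -> outside (col miss)
  B: rows 2-5 cols 4-7 z=5 -> covers; best now B (z=5)
  C: rows 0-1 cols 4-6 -> outside (row miss)
  D: rows 4-5 cols 5-7 -> outside (row miss)
  E: rows 2-6 cols 5-6 z=7 -> covers; best now B (z=5)
Winner: B at z=5

Answer: 5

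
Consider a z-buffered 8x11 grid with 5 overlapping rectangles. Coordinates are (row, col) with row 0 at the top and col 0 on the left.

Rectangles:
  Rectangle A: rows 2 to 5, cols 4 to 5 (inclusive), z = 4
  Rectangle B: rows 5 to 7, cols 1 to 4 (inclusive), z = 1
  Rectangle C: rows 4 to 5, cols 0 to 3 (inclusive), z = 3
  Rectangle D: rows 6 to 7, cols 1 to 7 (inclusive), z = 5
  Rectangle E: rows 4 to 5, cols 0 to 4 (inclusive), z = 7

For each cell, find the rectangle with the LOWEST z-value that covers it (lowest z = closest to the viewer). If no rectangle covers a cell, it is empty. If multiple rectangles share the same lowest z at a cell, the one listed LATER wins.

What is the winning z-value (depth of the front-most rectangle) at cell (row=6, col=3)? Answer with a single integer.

Check cell (6,3):
  A: rows 2-5 cols 4-5 -> outside (row miss)
  B: rows 5-7 cols 1-4 z=1 -> covers; best now B (z=1)
  C: rows 4-5 cols 0-3 -> outside (row miss)
  D: rows 6-7 cols 1-7 z=5 -> covers; best now B (z=1)
  E: rows 4-5 cols 0-4 -> outside (row miss)
Winner: B at z=1

Answer: 1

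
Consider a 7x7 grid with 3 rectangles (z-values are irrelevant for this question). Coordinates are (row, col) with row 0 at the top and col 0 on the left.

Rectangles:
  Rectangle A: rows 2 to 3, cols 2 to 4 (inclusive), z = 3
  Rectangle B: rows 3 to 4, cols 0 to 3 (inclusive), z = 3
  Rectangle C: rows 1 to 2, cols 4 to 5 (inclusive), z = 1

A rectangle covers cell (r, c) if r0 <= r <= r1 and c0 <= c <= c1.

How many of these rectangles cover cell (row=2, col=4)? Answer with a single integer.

Check cell (2,4):
  A: rows 2-3 cols 2-4 -> covers
  B: rows 3-4 cols 0-3 -> outside (row miss)
  C: rows 1-2 cols 4-5 -> covers
Count covering = 2

Answer: 2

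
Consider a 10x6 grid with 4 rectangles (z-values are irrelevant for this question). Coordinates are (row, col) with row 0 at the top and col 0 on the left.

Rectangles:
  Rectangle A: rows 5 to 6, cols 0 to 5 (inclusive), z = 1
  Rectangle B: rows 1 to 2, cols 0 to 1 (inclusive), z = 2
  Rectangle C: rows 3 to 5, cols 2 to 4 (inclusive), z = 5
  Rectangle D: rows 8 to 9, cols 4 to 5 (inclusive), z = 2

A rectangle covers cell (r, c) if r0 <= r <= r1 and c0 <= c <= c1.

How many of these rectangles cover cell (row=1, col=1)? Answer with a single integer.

Check cell (1,1):
  A: rows 5-6 cols 0-5 -> outside (row miss)
  B: rows 1-2 cols 0-1 -> covers
  C: rows 3-5 cols 2-4 -> outside (row miss)
  D: rows 8-9 cols 4-5 -> outside (row miss)
Count covering = 1

Answer: 1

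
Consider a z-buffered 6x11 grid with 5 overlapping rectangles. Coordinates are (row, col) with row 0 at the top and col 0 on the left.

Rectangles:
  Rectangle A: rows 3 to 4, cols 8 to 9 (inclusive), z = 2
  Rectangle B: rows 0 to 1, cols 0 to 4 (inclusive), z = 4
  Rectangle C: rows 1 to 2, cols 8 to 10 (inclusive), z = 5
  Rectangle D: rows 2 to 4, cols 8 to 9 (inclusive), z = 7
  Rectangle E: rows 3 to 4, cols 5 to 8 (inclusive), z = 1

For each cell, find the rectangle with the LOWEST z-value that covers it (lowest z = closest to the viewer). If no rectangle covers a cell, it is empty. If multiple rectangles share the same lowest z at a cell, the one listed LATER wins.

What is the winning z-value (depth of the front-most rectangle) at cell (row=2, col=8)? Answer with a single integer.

Check cell (2,8):
  A: rows 3-4 cols 8-9 -> outside (row miss)
  B: rows 0-1 cols 0-4 -> outside (row miss)
  C: rows 1-2 cols 8-10 z=5 -> covers; best now C (z=5)
  D: rows 2-4 cols 8-9 z=7 -> covers; best now C (z=5)
  E: rows 3-4 cols 5-8 -> outside (row miss)
Winner: C at z=5

Answer: 5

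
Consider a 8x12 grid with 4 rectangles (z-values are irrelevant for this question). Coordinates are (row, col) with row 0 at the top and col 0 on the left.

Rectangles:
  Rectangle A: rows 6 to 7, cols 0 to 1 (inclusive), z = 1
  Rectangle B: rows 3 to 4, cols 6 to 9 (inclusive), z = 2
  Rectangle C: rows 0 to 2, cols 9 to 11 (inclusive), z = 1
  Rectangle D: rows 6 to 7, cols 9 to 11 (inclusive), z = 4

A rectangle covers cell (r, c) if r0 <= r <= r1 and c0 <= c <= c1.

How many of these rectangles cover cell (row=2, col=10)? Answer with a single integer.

Answer: 1

Derivation:
Check cell (2,10):
  A: rows 6-7 cols 0-1 -> outside (row miss)
  B: rows 3-4 cols 6-9 -> outside (row miss)
  C: rows 0-2 cols 9-11 -> covers
  D: rows 6-7 cols 9-11 -> outside (row miss)
Count covering = 1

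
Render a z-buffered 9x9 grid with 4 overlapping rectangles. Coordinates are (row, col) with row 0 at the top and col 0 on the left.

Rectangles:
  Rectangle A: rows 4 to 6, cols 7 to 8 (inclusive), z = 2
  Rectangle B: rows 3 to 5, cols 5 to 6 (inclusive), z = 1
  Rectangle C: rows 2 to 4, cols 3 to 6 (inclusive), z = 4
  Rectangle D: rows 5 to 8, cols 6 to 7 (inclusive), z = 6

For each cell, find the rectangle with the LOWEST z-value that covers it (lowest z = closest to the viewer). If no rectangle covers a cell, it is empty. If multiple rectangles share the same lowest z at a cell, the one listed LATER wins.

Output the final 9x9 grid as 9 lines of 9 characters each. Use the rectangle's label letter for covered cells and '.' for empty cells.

.........
.........
...CCCC..
...CCBB..
...CCBBAA
.....BBAA
......DAA
......DD.
......DD.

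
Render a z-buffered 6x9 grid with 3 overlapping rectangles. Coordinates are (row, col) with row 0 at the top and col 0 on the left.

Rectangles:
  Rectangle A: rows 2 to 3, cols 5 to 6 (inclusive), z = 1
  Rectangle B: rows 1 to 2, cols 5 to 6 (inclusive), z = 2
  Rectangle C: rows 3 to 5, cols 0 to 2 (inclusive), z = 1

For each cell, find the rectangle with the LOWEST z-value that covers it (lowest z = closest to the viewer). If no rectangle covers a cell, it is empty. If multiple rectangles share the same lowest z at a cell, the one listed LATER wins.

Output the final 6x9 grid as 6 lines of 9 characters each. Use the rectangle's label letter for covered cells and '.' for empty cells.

.........
.....BB..
.....AA..
CCC..AA..
CCC......
CCC......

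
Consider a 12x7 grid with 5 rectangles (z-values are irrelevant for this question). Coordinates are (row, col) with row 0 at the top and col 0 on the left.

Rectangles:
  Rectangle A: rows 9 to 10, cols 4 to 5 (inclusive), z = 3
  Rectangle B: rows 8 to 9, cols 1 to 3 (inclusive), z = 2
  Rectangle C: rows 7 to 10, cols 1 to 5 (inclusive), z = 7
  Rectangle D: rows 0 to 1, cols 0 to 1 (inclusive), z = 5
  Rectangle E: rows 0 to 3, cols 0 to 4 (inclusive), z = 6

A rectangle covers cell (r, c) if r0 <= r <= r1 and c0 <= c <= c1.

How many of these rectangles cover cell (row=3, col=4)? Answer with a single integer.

Check cell (3,4):
  A: rows 9-10 cols 4-5 -> outside (row miss)
  B: rows 8-9 cols 1-3 -> outside (row miss)
  C: rows 7-10 cols 1-5 -> outside (row miss)
  D: rows 0-1 cols 0-1 -> outside (row miss)
  E: rows 0-3 cols 0-4 -> covers
Count covering = 1

Answer: 1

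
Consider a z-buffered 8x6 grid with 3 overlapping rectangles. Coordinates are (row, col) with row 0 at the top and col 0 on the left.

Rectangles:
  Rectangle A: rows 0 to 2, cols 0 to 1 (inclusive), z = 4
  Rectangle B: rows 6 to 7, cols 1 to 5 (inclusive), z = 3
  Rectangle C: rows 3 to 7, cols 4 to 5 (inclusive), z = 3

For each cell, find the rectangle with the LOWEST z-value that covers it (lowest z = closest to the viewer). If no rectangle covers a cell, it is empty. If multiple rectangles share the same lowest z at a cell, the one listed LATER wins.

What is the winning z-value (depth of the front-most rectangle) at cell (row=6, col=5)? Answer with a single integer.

Check cell (6,5):
  A: rows 0-2 cols 0-1 -> outside (row miss)
  B: rows 6-7 cols 1-5 z=3 -> covers; best now B (z=3)
  C: rows 3-7 cols 4-5 z=3 -> covers; best now C (z=3)
Winner: C at z=3

Answer: 3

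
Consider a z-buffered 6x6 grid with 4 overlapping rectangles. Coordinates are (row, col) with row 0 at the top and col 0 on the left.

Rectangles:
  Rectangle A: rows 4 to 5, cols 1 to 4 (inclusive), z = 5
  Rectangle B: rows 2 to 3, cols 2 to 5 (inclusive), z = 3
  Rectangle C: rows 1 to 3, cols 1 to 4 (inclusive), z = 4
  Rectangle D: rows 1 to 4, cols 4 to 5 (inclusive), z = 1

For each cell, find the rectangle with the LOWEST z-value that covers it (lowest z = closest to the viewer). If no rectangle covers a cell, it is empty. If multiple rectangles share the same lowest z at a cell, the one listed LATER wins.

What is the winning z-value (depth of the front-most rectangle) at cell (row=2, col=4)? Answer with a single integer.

Check cell (2,4):
  A: rows 4-5 cols 1-4 -> outside (row miss)
  B: rows 2-3 cols 2-5 z=3 -> covers; best now B (z=3)
  C: rows 1-3 cols 1-4 z=4 -> covers; best now B (z=3)
  D: rows 1-4 cols 4-5 z=1 -> covers; best now D (z=1)
Winner: D at z=1

Answer: 1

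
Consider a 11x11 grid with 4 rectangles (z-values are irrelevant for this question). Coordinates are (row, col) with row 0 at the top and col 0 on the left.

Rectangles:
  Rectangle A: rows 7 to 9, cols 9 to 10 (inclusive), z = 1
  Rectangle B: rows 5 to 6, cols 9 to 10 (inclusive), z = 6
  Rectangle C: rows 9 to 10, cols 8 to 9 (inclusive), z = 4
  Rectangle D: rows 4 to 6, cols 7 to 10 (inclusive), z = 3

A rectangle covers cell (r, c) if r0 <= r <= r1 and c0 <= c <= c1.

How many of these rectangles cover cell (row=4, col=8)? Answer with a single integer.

Answer: 1

Derivation:
Check cell (4,8):
  A: rows 7-9 cols 9-10 -> outside (row miss)
  B: rows 5-6 cols 9-10 -> outside (row miss)
  C: rows 9-10 cols 8-9 -> outside (row miss)
  D: rows 4-6 cols 7-10 -> covers
Count covering = 1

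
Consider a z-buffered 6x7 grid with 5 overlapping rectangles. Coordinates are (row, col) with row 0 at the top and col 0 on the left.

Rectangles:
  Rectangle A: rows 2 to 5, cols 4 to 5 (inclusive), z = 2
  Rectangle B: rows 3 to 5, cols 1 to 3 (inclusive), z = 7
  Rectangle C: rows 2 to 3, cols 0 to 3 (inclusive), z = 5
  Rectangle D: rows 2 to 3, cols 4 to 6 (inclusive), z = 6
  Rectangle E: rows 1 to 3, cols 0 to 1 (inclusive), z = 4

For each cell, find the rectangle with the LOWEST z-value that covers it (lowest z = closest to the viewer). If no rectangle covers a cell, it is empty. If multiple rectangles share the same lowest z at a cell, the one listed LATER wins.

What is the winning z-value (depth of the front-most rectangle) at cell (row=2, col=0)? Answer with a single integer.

Check cell (2,0):
  A: rows 2-5 cols 4-5 -> outside (col miss)
  B: rows 3-5 cols 1-3 -> outside (row miss)
  C: rows 2-3 cols 0-3 z=5 -> covers; best now C (z=5)
  D: rows 2-3 cols 4-6 -> outside (col miss)
  E: rows 1-3 cols 0-1 z=4 -> covers; best now E (z=4)
Winner: E at z=4

Answer: 4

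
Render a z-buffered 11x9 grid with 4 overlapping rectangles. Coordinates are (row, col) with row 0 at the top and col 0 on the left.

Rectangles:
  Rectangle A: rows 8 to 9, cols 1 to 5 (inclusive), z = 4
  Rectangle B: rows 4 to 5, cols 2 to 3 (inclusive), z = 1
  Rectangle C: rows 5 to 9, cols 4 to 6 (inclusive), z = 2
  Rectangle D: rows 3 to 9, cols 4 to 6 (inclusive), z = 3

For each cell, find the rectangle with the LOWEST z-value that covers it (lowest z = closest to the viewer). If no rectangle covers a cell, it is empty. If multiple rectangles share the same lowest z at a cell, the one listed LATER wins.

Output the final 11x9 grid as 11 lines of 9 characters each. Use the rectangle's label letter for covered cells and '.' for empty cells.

.........
.........
.........
....DDD..
..BBDDD..
..BBCCC..
....CCC..
....CCC..
.AAACCC..
.AAACCC..
.........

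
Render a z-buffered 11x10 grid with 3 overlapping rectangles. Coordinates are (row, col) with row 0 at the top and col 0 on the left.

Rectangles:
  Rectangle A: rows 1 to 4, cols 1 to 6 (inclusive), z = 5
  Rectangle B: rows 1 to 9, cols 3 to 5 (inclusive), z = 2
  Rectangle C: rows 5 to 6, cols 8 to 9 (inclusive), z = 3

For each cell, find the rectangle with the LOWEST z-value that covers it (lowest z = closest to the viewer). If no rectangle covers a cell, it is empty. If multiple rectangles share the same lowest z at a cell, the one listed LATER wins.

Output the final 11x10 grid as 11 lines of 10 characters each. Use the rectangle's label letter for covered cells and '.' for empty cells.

..........
.AABBBA...
.AABBBA...
.AABBBA...
.AABBBA...
...BBB..CC
...BBB..CC
...BBB....
...BBB....
...BBB....
..........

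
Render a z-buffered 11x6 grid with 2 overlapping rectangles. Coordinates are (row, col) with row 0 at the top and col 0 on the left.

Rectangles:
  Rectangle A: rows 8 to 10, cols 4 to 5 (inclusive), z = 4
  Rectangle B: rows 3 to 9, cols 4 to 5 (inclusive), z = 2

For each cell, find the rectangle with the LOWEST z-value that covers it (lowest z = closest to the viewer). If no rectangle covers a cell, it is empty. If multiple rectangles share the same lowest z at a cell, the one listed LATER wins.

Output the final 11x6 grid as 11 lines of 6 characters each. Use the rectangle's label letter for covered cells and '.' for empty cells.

......
......
......
....BB
....BB
....BB
....BB
....BB
....BB
....BB
....AA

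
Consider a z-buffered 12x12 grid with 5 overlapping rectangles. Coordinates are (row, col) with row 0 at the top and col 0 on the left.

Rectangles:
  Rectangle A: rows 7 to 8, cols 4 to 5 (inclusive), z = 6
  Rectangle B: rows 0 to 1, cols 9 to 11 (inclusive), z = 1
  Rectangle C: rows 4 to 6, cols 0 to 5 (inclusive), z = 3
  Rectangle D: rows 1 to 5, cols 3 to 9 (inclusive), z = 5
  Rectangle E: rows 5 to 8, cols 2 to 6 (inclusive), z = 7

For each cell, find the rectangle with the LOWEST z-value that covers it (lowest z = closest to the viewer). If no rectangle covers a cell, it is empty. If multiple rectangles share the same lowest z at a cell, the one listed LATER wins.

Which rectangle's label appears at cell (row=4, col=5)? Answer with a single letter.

Check cell (4,5):
  A: rows 7-8 cols 4-5 -> outside (row miss)
  B: rows 0-1 cols 9-11 -> outside (row miss)
  C: rows 4-6 cols 0-5 z=3 -> covers; best now C (z=3)
  D: rows 1-5 cols 3-9 z=5 -> covers; best now C (z=3)
  E: rows 5-8 cols 2-6 -> outside (row miss)
Winner: C at z=3

Answer: C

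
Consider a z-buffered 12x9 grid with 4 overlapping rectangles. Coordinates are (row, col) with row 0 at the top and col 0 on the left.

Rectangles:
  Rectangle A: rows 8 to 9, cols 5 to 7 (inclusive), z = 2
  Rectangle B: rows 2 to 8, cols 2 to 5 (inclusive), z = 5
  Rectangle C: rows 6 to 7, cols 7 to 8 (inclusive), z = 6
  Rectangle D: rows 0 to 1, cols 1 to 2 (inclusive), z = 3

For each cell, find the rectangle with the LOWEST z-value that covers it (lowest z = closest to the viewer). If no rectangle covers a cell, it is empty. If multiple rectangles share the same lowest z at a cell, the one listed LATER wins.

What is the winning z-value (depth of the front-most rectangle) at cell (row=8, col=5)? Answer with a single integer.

Check cell (8,5):
  A: rows 8-9 cols 5-7 z=2 -> covers; best now A (z=2)
  B: rows 2-8 cols 2-5 z=5 -> covers; best now A (z=2)
  C: rows 6-7 cols 7-8 -> outside (row miss)
  D: rows 0-1 cols 1-2 -> outside (row miss)
Winner: A at z=2

Answer: 2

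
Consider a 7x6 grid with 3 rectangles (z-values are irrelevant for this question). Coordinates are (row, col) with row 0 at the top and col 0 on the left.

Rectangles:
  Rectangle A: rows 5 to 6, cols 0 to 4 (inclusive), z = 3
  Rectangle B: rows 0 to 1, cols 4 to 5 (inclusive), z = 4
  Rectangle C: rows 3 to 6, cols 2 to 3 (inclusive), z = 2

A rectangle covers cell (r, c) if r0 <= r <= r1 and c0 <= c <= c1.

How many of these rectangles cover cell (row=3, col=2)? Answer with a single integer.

Answer: 1

Derivation:
Check cell (3,2):
  A: rows 5-6 cols 0-4 -> outside (row miss)
  B: rows 0-1 cols 4-5 -> outside (row miss)
  C: rows 3-6 cols 2-3 -> covers
Count covering = 1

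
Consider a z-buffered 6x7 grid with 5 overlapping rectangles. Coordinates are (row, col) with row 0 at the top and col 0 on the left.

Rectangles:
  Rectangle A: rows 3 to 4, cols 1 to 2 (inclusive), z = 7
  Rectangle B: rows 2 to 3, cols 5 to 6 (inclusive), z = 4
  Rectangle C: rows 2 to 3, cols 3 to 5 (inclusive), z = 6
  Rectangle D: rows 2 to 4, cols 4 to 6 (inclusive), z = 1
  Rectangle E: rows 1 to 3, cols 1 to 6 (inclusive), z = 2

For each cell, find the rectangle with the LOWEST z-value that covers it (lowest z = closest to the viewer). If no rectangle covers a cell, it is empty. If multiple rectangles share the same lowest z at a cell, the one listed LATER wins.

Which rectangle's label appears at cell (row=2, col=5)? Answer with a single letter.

Answer: D

Derivation:
Check cell (2,5):
  A: rows 3-4 cols 1-2 -> outside (row miss)
  B: rows 2-3 cols 5-6 z=4 -> covers; best now B (z=4)
  C: rows 2-3 cols 3-5 z=6 -> covers; best now B (z=4)
  D: rows 2-4 cols 4-6 z=1 -> covers; best now D (z=1)
  E: rows 1-3 cols 1-6 z=2 -> covers; best now D (z=1)
Winner: D at z=1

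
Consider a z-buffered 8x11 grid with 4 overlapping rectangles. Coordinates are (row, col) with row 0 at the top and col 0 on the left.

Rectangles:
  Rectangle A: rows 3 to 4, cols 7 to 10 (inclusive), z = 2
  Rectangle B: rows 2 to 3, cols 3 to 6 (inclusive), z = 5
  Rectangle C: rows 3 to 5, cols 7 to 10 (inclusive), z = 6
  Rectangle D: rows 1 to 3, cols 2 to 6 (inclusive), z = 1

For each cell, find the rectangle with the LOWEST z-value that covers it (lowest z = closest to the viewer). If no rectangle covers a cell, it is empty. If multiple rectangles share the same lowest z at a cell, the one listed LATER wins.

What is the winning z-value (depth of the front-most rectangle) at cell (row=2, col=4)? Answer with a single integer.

Check cell (2,4):
  A: rows 3-4 cols 7-10 -> outside (row miss)
  B: rows 2-3 cols 3-6 z=5 -> covers; best now B (z=5)
  C: rows 3-5 cols 7-10 -> outside (row miss)
  D: rows 1-3 cols 2-6 z=1 -> covers; best now D (z=1)
Winner: D at z=1

Answer: 1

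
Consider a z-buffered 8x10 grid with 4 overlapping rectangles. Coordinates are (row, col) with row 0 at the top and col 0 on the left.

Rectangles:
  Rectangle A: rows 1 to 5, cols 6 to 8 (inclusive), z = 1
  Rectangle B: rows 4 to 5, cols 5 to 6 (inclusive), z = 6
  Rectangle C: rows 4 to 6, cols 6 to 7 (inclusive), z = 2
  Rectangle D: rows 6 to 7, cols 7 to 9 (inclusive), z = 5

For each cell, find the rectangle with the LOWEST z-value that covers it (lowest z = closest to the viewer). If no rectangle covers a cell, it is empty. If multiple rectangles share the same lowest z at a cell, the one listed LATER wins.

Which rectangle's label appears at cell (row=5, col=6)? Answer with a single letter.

Answer: A

Derivation:
Check cell (5,6):
  A: rows 1-5 cols 6-8 z=1 -> covers; best now A (z=1)
  B: rows 4-5 cols 5-6 z=6 -> covers; best now A (z=1)
  C: rows 4-6 cols 6-7 z=2 -> covers; best now A (z=1)
  D: rows 6-7 cols 7-9 -> outside (row miss)
Winner: A at z=1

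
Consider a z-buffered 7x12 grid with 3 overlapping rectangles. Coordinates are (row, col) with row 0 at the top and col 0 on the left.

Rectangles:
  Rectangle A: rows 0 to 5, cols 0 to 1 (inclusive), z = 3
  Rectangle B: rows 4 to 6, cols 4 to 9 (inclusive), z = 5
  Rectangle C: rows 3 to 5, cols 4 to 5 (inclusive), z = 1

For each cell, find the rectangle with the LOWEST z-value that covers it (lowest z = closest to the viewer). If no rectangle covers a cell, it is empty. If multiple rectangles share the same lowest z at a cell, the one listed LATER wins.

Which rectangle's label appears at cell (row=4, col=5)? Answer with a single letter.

Check cell (4,5):
  A: rows 0-5 cols 0-1 -> outside (col miss)
  B: rows 4-6 cols 4-9 z=5 -> covers; best now B (z=5)
  C: rows 3-5 cols 4-5 z=1 -> covers; best now C (z=1)
Winner: C at z=1

Answer: C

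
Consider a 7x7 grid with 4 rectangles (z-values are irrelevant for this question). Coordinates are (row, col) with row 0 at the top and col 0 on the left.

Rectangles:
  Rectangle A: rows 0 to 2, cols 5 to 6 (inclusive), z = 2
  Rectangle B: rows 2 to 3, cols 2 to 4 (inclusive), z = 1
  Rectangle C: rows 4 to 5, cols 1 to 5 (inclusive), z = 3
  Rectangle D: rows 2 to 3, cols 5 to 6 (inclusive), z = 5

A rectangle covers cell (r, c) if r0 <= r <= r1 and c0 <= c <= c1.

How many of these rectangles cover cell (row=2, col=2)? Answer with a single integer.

Check cell (2,2):
  A: rows 0-2 cols 5-6 -> outside (col miss)
  B: rows 2-3 cols 2-4 -> covers
  C: rows 4-5 cols 1-5 -> outside (row miss)
  D: rows 2-3 cols 5-6 -> outside (col miss)
Count covering = 1

Answer: 1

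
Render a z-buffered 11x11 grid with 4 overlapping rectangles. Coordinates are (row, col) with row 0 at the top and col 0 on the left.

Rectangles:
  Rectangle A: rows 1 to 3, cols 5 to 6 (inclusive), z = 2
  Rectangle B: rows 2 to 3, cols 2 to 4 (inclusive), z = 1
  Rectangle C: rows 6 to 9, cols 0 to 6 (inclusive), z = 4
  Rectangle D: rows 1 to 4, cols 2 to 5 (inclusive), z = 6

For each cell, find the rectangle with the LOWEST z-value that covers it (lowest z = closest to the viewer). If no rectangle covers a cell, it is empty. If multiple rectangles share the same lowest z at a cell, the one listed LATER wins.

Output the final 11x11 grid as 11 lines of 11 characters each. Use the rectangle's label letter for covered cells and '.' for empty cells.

...........
..DDDAA....
..BBBAA....
..BBBAA....
..DDDD.....
...........
CCCCCCC....
CCCCCCC....
CCCCCCC....
CCCCCCC....
...........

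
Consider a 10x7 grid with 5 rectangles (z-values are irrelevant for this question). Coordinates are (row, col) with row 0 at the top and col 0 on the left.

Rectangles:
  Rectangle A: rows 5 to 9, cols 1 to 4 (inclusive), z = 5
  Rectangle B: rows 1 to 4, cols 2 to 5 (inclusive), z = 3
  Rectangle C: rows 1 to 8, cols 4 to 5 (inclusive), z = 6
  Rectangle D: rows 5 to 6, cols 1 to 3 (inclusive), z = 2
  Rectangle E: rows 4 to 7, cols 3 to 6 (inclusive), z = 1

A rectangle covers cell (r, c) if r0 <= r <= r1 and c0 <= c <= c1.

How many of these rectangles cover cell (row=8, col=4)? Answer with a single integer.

Answer: 2

Derivation:
Check cell (8,4):
  A: rows 5-9 cols 1-4 -> covers
  B: rows 1-4 cols 2-5 -> outside (row miss)
  C: rows 1-8 cols 4-5 -> covers
  D: rows 5-6 cols 1-3 -> outside (row miss)
  E: rows 4-7 cols 3-6 -> outside (row miss)
Count covering = 2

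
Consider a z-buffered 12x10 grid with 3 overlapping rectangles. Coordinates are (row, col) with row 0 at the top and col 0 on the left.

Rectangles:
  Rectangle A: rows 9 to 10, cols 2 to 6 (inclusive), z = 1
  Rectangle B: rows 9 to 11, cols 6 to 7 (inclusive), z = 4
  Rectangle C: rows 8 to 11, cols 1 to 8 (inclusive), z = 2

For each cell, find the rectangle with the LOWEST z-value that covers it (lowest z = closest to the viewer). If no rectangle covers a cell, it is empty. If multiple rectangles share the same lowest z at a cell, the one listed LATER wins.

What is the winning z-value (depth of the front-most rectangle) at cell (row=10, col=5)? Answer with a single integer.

Check cell (10,5):
  A: rows 9-10 cols 2-6 z=1 -> covers; best now A (z=1)
  B: rows 9-11 cols 6-7 -> outside (col miss)
  C: rows 8-11 cols 1-8 z=2 -> covers; best now A (z=1)
Winner: A at z=1

Answer: 1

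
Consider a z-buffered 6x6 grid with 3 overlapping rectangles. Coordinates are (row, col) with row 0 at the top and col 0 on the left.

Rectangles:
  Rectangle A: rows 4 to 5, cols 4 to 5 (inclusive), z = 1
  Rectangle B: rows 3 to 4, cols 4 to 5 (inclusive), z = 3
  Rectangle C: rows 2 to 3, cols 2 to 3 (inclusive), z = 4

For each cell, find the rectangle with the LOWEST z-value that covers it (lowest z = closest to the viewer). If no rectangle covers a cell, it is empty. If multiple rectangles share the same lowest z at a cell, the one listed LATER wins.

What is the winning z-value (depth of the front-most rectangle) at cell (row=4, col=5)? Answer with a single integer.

Check cell (4,5):
  A: rows 4-5 cols 4-5 z=1 -> covers; best now A (z=1)
  B: rows 3-4 cols 4-5 z=3 -> covers; best now A (z=1)
  C: rows 2-3 cols 2-3 -> outside (row miss)
Winner: A at z=1

Answer: 1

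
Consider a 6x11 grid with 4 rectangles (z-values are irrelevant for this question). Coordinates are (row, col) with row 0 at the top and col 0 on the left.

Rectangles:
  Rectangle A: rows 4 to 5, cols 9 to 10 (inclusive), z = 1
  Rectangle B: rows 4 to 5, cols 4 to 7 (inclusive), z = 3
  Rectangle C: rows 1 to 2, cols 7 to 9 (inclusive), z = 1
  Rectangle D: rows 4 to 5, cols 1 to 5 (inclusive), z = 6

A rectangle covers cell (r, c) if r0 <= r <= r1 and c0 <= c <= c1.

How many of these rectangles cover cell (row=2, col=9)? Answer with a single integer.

Answer: 1

Derivation:
Check cell (2,9):
  A: rows 4-5 cols 9-10 -> outside (row miss)
  B: rows 4-5 cols 4-7 -> outside (row miss)
  C: rows 1-2 cols 7-9 -> covers
  D: rows 4-5 cols 1-5 -> outside (row miss)
Count covering = 1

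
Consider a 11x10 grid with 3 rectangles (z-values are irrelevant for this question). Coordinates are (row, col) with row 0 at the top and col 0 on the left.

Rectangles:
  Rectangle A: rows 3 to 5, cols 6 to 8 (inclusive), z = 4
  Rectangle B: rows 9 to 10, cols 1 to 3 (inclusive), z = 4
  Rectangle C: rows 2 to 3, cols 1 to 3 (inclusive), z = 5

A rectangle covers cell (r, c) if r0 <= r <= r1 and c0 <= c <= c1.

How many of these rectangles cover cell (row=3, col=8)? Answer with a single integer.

Answer: 1

Derivation:
Check cell (3,8):
  A: rows 3-5 cols 6-8 -> covers
  B: rows 9-10 cols 1-3 -> outside (row miss)
  C: rows 2-3 cols 1-3 -> outside (col miss)
Count covering = 1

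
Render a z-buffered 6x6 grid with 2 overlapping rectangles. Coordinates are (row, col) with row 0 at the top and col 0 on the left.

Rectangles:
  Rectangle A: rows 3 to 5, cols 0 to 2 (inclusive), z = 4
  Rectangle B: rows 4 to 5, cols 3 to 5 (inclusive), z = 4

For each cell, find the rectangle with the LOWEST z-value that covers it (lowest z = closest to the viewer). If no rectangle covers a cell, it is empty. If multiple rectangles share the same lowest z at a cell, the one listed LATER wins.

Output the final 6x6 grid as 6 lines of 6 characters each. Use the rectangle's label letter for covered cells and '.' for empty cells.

......
......
......
AAA...
AAABBB
AAABBB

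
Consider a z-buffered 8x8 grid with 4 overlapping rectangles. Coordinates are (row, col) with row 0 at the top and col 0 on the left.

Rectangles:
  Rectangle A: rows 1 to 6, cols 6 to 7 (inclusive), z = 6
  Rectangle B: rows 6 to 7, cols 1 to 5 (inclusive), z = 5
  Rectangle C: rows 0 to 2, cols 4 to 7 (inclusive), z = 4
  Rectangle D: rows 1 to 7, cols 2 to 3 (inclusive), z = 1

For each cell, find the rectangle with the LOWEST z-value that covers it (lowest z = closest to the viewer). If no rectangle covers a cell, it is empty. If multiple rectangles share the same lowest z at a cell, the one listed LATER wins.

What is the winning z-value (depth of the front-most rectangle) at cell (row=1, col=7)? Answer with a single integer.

Answer: 4

Derivation:
Check cell (1,7):
  A: rows 1-6 cols 6-7 z=6 -> covers; best now A (z=6)
  B: rows 6-7 cols 1-5 -> outside (row miss)
  C: rows 0-2 cols 4-7 z=4 -> covers; best now C (z=4)
  D: rows 1-7 cols 2-3 -> outside (col miss)
Winner: C at z=4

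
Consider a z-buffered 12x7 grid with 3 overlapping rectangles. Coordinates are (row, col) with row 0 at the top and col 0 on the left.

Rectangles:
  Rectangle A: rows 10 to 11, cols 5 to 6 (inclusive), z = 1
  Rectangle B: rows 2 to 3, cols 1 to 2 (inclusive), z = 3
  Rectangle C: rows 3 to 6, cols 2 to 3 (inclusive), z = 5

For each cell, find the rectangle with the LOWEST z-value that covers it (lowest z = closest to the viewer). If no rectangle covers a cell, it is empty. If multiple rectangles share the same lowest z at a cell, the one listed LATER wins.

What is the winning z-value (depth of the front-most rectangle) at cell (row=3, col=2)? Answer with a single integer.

Check cell (3,2):
  A: rows 10-11 cols 5-6 -> outside (row miss)
  B: rows 2-3 cols 1-2 z=3 -> covers; best now B (z=3)
  C: rows 3-6 cols 2-3 z=5 -> covers; best now B (z=3)
Winner: B at z=3

Answer: 3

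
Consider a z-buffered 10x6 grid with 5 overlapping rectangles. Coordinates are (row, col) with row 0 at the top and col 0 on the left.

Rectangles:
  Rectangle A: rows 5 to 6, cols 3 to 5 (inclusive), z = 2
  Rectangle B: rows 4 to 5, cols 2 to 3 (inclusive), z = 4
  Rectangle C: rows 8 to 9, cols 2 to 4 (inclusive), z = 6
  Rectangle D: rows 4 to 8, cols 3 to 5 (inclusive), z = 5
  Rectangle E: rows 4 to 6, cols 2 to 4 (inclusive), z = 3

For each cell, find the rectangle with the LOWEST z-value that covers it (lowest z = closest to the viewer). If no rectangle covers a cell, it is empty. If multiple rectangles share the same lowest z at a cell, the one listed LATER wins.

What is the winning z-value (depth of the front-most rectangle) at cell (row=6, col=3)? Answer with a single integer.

Answer: 2

Derivation:
Check cell (6,3):
  A: rows 5-6 cols 3-5 z=2 -> covers; best now A (z=2)
  B: rows 4-5 cols 2-3 -> outside (row miss)
  C: rows 8-9 cols 2-4 -> outside (row miss)
  D: rows 4-8 cols 3-5 z=5 -> covers; best now A (z=2)
  E: rows 4-6 cols 2-4 z=3 -> covers; best now A (z=2)
Winner: A at z=2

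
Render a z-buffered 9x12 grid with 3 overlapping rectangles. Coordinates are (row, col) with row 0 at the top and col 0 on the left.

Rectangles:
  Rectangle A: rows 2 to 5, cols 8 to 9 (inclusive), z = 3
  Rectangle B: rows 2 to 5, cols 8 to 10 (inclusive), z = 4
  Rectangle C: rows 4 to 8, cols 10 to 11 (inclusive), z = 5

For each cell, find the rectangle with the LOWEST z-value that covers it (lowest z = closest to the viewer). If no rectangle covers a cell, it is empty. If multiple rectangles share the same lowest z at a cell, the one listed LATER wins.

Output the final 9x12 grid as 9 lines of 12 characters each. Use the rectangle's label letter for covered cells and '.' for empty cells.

............
............
........AAB.
........AAB.
........AABC
........AABC
..........CC
..........CC
..........CC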